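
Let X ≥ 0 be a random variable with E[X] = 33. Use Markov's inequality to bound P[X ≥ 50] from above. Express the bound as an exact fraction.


μ = E[X] = 33, a = 50.
Markov: P[X ≥ 50] ≤ μ/a = (33)/50 = 33/50.
Numerically: ≈ 0.6600.
(Since a = 50 > μ = 33.0000, the bound 33/50 is < 1 and informative.)

P[X ≥ 50] ≤ 33/50 ≈ 0.6600.


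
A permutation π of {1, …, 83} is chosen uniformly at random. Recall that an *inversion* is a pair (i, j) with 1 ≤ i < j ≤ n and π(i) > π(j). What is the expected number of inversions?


Write X = Σ X_I over the C(83, 2) = 3403 pairs i < j, with X_I the indicator of one inversion.
There are 3403 indicators.
For each fixed pair i < j, the values π(i) and π(j) are two distinct elements of {1, …, 83} in uniformly random order; by symmetry P[π(i) > π(j)] = 1/2.
By linearity: E[X] = 3403 · (1/2) = C(83, 2) · (1/2) = 3403/2 = 3403/2 ≈ 1701.5000.

E[X] = 3403/2 = 1701.5000.


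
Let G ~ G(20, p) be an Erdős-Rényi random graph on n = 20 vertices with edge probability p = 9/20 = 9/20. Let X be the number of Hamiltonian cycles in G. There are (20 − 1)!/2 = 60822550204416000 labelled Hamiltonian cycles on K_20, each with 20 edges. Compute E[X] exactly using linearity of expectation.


K_20 has (20 − 1)!/2 = 60822550204416000 labelled Hamiltonian cycles.
For each such Hamiltonian cycle H, let X_H = 1 if all 20 edges of H are present in G. Then P[X_H = 1] = p^{20} = (9/20)^{20} = 12157665459056928801/104857600000000000000000000.
By linearity: E[X] = Σ_H E[X_H] = 60822550204416000 · p^{20} = 60822550204416000 · 12157665459056928801/104857600000000000000000000 = 180532279724605553545860280221/25600000000000000000.
Numerically: E[X] ≈ 7.05e+09.

E[X] = 60822550204416000 · (9/20)^{20} = 180532279724605553545860280221/25600000000000000000 ≈ 7.05e+09.


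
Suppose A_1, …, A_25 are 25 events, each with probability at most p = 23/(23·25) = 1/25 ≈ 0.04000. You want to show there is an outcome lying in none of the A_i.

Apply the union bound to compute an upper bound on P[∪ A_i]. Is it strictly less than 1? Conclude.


Union bound: P[∪_{i=1}^{25} A_i] ≤ Σ_i P[A_i] ≤ 25·p = 25·(1/25) = 1.
Numerically: 1 ≈ 1.00000.
Is 1 < 1? NO.
Since the bound 1 is ≥ 1, the union bound is uninformative here; it does NOT by itself certify existence.

25·p = 1 ≈ 1.00000; existence NOT certified by the union bound.


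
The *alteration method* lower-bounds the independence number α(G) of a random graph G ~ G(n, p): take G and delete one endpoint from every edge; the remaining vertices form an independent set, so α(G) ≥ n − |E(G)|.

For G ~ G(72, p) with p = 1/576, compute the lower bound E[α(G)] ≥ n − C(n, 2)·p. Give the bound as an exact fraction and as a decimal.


E[|E(G)|] = C(72, 2)·p = 2556 · (1/576) = 71/16.
E[α(G)] ≥ n − E[|E(G)|] = 72 − 71/16 = 1081/16.
Numerically: ≈ 67.56250.
(This is only a lower bound; the true E[α(G)] may be larger.)

E[α(G)] ≥ 1081/16 ≈ 67.56250.


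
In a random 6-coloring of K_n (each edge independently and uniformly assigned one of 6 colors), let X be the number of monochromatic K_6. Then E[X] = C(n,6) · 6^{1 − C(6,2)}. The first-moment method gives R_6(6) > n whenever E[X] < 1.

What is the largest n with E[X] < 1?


We need C(n, 6) · 6^{1 − 15} < 1, i.e. C(n, 6) < 6^{15 − 1} = 78364164096.
Check values of n near the boundary:
  n = 194: C(194, 6) = 68482017072; 68482017072 < 78364164096? YES
  n = 195: C(195, 6) = 70656049360; 70656049360 < 78364164096? YES
  n = 196: C(196, 6) = 72887293024; 72887293024 < 78364164096? YES
  n = 197: C(197, 6) = 75176946208; 75176946208 < 78364164096? YES
  n = 198: C(198, 6) = 77526225777; 77526225777 < 78364164096? YES
  n = 199: C(199, 6) = 79936367511; 79936367511 < 78364164096? NO
  n = 200: C(200, 6) = 82408626300; 82408626300 < 78364164096? NO
The largest n with C(n, 6) < 78364164096 is n = 198 (where E[X] = 25842075259/26121388032 ≈ 0.9893071). Hence R_6(6) > 198, i.e. R_6(6) ≥ 199.

Largest n = 198; hence R_6(6) > 198.


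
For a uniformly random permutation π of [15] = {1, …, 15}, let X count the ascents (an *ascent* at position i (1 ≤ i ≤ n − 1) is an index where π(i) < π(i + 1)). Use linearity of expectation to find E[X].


Write X = Σ X_I over i = 1, …, 14, with X_I the indicator of one ascent.
There are 14 indicators.
For each fixed i, the pair (π(i), π(i+1)) is a uniformly random ordered pair of distinct values from {1, …, 15}; by symmetry P[π(i) < π(i+1)] = 1/2.
By linearity: E[X] = 14 · (1/2) = (15 − 1) · (1/2) = 7 ≈ 7.00000.

E[X] = 7 = 7.00000.


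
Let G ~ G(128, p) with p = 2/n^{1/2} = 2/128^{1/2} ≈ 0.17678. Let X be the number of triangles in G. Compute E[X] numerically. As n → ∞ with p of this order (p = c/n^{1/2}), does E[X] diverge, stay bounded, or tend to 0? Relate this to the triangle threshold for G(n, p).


Number of potential triangles: C(128, 3) = 341376.
Each occurs with probability p³ ≈ (0.17678)³ ≈ 5.5242717e-03.
By linearity: E[X] = C(128, 3)·p³ ≈ 341376 · 5.5242717e-03 ≈ 1885.85379.
Since α = 1/2 < 1, p = c/n^{1/2} ≫ 1/n is above the triangle threshold p ~ 1/n. Asymptotically E[X] ~ (c³/6)·n^{3(1−α)} = (2³/6)·n^{1.5} → ∞; triangles are abundant w.h.p.

E[X] ≈ 1885.85379; in regime p = Θ(1/n^{1/2}) E[X] diverges (above the triangle threshold p ~ 1/n).


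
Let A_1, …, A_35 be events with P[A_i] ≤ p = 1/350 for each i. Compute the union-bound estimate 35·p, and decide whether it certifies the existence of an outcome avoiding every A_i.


Union bound: P[∪_{i=1}^{35} A_i] ≤ Σ_i P[A_i] ≤ 35·p = 35·(1/350) = 1/10.
Numerically: 1/10 ≈ 0.100000.
Is 1/10 < 1? YES.
Since P[∪ A_i] ≤ 1/10 < 1, the complement has P[∩ A_i^c] ≥ 1 − 1/10 = 9/10 > 0, so some outcome avoids every A_i.

35·p = 1/10 ≈ 0.100000; existence CERTIFIED by the union bound.


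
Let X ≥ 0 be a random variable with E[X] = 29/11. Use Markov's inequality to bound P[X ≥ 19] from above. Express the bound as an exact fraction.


μ = E[X] = 29/11, a = 19.
Markov: P[X ≥ 19] ≤ μ/a = (29/11)/19 = 29/209.
Numerically: ≈ 0.1388.
(Since a = 19 > μ = 2.6364, the bound 29/209 is < 1 and informative.)

P[X ≥ 19] ≤ 29/209 ≈ 0.1388.


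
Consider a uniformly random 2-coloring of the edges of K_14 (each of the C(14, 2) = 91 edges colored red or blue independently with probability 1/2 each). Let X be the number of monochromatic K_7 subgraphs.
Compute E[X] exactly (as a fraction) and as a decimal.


Let X = Σ_S X_S over the C(14, 7) = 3432 subsets S of size 7, where X_S = 1 if the K_7 on S is monochromatic.
For a fixed S, the K_7 on S has C(7, 2) = 21 edges. P[all 21 edges red] = (1/2)^21, and likewise for blue, so P[monochromatic] = 2·(1/2)^21 = 2^{1 − 21} = 1/1048576.
By linearity: E[X] = C(14, 7) · 2^{1 − 21} = 3432 · 1/1048576 = 429/131072.
Numerically: E[X] ≈ 0.0033.

E[X] = C(14,7)·2^(1−C(7,2)) = 429/131072 ≈ 0.0033.


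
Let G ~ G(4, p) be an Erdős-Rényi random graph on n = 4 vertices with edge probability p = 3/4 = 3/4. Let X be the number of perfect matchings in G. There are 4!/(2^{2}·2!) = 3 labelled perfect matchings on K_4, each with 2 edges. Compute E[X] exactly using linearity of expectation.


K_4 has 4!/(2^{2}·2!) = 3 labelled perfect matchings.
For each such perfect matching H, let X_H = 1 if all 2 edges of H are present in G. Then P[X_H = 1] = p^{2} = (3/4)^{2} = 9/16.
Summing the indicators: E[X] = Σ_H E[X_H] = 3 · p^{2} = 3 · 9/16 = 27/16.
Numerically: E[X] ≈ 1.69.

E[X] = 3 · (3/4)^{2} = 27/16 ≈ 1.69.


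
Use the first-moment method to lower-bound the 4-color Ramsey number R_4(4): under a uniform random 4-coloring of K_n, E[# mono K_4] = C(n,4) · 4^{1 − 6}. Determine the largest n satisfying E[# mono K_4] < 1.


We need C(n, 4) · 4^{1 − 6} < 1, i.e. C(n, 4) < 4^{6 − 1} = 1024.
Check values of n near the boundary:
  n = 10: C(10, 4) = 210; 210 < 1024? YES
  n = 11: C(11, 4) = 330; 330 < 1024? YES
  n = 12: C(12, 4) = 495; 495 < 1024? YES
  n = 13: C(13, 4) = 715; 715 < 1024? YES
  n = 14: C(14, 4) = 1001; 1001 < 1024? YES
  n = 15: C(15, 4) = 1365; 1365 < 1024? NO
  n = 16: C(16, 4) = 1820; 1820 < 1024? NO
  n = 17: C(17, 4) = 2380; 2380 < 1024? NO
The largest n with C(n, 4) < 1024 is n = 14 (where E[X] = 1001/1024 ≈ 0.978). Hence R_4(4) > 14, i.e. R_4(4) ≥ 15.

Largest n = 14; hence R_4(4) > 14.


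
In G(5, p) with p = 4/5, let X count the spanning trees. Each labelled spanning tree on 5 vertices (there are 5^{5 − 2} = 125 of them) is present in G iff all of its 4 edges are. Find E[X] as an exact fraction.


K_5 has 5^{5 − 2} = 125 labelled spanning trees.
For each such spanning tree H, let X_H = 1 if all 4 edges of H are present in G. Then P[X_H = 1] = p^{4} = (4/5)^{4} = 256/625.
By linearity: E[X] = Σ_H E[X_H] = 125 · p^{4} = 125 · 256/625 = 256/5.
Numerically: E[X] ≈ 51.2.

E[X] = 125 · (4/5)^{4} = 256/5 ≈ 51.2.


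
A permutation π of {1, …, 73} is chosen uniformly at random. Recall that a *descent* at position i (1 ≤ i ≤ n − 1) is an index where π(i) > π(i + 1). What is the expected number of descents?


Write X = Σ X_I over i = 1, …, 72, with X_I the indicator of one descent.
There are 72 indicators.
For each fixed i, the pair (π(i), π(i+1)) is a uniformly random ordered pair of distinct values from {1, …, 73}; by symmetry P[π(i) > π(i+1)] = 1/2.
By linearity: E[X] = 72 · (1/2) = (73 − 1) · (1/2) = 36 ≈ 36.0000.

E[X] = 36 = 36.0000.


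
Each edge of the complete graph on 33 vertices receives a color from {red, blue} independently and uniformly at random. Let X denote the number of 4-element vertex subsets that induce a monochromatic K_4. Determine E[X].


Let X = Σ_S X_S over the C(33, 4) = 40920 subsets S of size 4, where X_S = 1 if the K_4 on S is monochromatic.
For a fixed S, the K_4 on S has C(4, 2) = 6 edges. P[all 6 edges red] = (1/2)^6, and likewise for blue, so P[monochromatic] = 2·(1/2)^6 = 2^{1 − 6} = 1/32.
By linearity of expectation: E[X] = C(33, 4) · 2^{1 − 6} = 40920 · 1/32 = 5115/4.
Numerically: E[X] ≈ 1278.750000.

E[X] = C(33,4)·2^(1−C(4,2)) = 5115/4 ≈ 1278.750000.


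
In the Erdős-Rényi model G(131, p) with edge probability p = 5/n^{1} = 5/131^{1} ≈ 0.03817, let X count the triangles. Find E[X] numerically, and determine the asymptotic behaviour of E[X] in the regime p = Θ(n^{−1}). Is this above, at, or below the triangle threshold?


Number of potential triangles: C(131, 3) = 366145.
Each occurs with probability p³ ≈ (0.03817)³ ≈ 5.560273e-05.
By linearity: E[X] = C(131, 3)·p³ ≈ 366145 · 5.560273e-05 ≈ 20.3587.
Here α = 1, so p = 5/n is exactly at the triangle threshold p ~ 1/n. Asymptotically E[X] → c³/6 = 5³/6 = 125/6 ≈ 20.8333, a bounded constant. In this regime the triangle count is asymptotically Poisson(c³/6).

E[X] ≈ 20.3587; in regime p = Θ(1/n^{1}) E[X] stays bounded (at the triangle threshold p ~ 1/n).


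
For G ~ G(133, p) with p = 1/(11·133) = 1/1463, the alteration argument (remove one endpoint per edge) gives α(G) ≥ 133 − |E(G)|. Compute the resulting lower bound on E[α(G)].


E[|E(G)|] = C(133, 2)·p = 8778 · (1/1463) = 6.
E[α(G)] ≥ n − E[|E(G)|] = 133 − 6 = 127.
Numerically: ≈ 127.00000.
(This is only a lower bound; the true E[α(G)] may be larger.)

E[α(G)] ≥ 127 ≈ 127.00000.


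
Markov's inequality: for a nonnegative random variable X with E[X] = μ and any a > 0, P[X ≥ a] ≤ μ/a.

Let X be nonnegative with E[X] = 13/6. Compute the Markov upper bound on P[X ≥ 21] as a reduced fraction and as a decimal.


μ = E[X] = 13/6, a = 21.
Markov: P[X ≥ 21] ≤ μ/a = (13/6)/21 = 13/126.
Numerically: ≈ 0.10317.
(Since a = 21 > μ = 2.16667, the bound 13/126 is < 1 and informative.)

P[X ≥ 21] ≤ 13/126 ≈ 0.10317.


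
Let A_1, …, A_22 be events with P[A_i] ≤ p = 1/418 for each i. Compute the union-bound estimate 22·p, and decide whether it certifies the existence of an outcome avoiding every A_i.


Union bound: P[∪_{i=1}^{22} A_i] ≤ Σ_i P[A_i] ≤ 22·p = 22·(1/418) = 1/19.
Numerically: 1/19 ≈ 0.05263.
Is 1/19 < 1? YES.
Since P[∪ A_i] ≤ 1/19 < 1, the complement has P[∩ A_i^c] ≥ 1 − 1/19 = 18/19 > 0, so some outcome avoids every A_i.

22·p = 1/19 ≈ 0.05263; existence CERTIFIED by the union bound.


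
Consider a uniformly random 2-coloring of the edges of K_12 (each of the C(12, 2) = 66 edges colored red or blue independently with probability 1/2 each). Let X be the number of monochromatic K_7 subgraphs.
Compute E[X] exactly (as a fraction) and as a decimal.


Let X = Σ_S X_S over the C(12, 7) = 792 subsets S of size 7, where X_S = 1 if the K_7 on S is monochromatic.
For a fixed S, the K_7 on S has C(7, 2) = 21 edges. P[all 21 edges red] = (1/2)^21, and likewise for blue, so P[monochromatic] = 2·(1/2)^21 = 2^{1 − 21} = 1/1048576.
By linearity: E[X] = C(12, 7) · 2^{1 − 21} = 792 · 1/1048576 = 99/131072.
Numerically: E[X] ≈ 0.0008.

E[X] = C(12,7)·2^(1−C(7,2)) = 99/131072 ≈ 0.0008.


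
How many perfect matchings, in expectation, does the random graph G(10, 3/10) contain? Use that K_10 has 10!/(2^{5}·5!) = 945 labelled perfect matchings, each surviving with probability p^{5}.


K_10 has 10!/(2^{5}·5!) = 945 labelled perfect matchings.
For each such perfect matching H, let X_H = 1 if all 5 edges of H are present in G. Then P[X_H = 1] = p^{5} = (3/10)^{5} = 243/100000.
By linearity: E[X] = Σ_H E[X_H] = 945 · p^{5} = 945 · 243/100000 = 45927/20000.
Numerically: E[X] ≈ 2.296.

E[X] = 945 · (3/10)^{5} = 45927/20000 ≈ 2.296.


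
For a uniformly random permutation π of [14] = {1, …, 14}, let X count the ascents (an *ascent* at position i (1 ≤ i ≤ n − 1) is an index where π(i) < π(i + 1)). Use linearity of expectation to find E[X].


Write X = Σ X_I over i = 1, …, 13, with X_I the indicator of one ascent.
There are 13 indicators.
For each fixed i, the pair (π(i), π(i+1)) is a uniformly random ordered pair of distinct values from {1, …, 14}; by symmetry P[π(i) < π(i+1)] = 1/2.
By linearity: E[X] = 13 · (1/2) = (14 − 1) · (1/2) = 13/2 ≈ 6.500000.

E[X] = 13/2 = 6.500000.


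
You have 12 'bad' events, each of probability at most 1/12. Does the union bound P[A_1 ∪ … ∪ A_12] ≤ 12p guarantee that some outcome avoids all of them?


Union bound: P[∪_{i=1}^{12} A_i] ≤ Σ_i P[A_i] ≤ 12·p = 12·(1/12) = 1.
Numerically: 1 ≈ 1.000000.
Is 1 < 1? NO.
Since the bound 1 is ≥ 1, the union bound is uninformative here; it does NOT by itself certify existence.

12·p = 1 ≈ 1.000000; existence NOT certified by the union bound.


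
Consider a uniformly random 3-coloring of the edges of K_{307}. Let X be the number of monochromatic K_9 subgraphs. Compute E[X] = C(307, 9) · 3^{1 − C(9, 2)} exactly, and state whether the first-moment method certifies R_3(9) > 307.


E[X] = C(307, 9) · 3^{1 − 36} = 59303278327292350 · 3^{−35} = 59303278327292350/50031545098999707.
As a reduced fraction: E[X] = 59303278327292350/50031545098999707 ≈ 1.185318.
Is E[X] < 1? NO.
Since E[X] ≥ 1, the first-moment bound is inconclusive at n = 307; it does NOT by itself certify R_3(9) > 307.

E[X] = 59303278327292350/50031545098999707 ≈ 1.185318; E[X] ≥ 1; first-moment method inconclusive here.


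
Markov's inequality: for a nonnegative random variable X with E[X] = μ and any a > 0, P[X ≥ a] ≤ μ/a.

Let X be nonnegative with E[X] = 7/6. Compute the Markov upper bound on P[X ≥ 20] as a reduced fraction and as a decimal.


μ = E[X] = 7/6, a = 20.
Markov: P[X ≥ 20] ≤ μ/a = (7/6)/20 = 7/120.
Numerically: ≈ 0.0583.
(Since a = 20 > μ = 1.1667, the bound 7/120 is < 1 and informative.)

P[X ≥ 20] ≤ 7/120 ≈ 0.0583.


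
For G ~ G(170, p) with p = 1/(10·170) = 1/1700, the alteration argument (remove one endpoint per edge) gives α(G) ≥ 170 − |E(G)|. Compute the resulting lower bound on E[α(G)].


E[|E(G)|] = C(170, 2)·p = 14365 · (1/1700) = 169/20.
E[α(G)] ≥ n − E[|E(G)|] = 170 − 169/20 = 3231/20.
Numerically: ≈ 161.550000.
(This is only a lower bound; the true E[α(G)] may be larger.)

E[α(G)] ≥ 3231/20 ≈ 161.550000.


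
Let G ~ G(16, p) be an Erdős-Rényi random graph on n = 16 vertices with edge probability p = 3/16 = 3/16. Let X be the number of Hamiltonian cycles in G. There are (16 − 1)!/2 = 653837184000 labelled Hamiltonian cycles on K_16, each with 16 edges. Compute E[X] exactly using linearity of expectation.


K_16 has (16 − 1)!/2 = 653837184000 labelled Hamiltonian cycles.
For each such Hamiltonian cycle H, let X_H = 1 if all 16 edges of H are present in G. Then P[X_H = 1] = p^{16} = (3/16)^{16} = 43046721/18446744073709551616.
By linearity of expectation: E[X] = Σ_H E[X_H] = 653837184000 · p^{16} = 653837184000 · 43046721/18446744073709551616 = 27485885585032875/18014398509481984.
Numerically: E[X] ≈ 1.5258.

E[X] = 653837184000 · (3/16)^{16} = 27485885585032875/18014398509481984 ≈ 1.5258.


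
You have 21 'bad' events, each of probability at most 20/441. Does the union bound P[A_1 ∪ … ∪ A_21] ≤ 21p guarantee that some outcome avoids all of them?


Union bound: P[∪_{i=1}^{21} A_i] ≤ Σ_i P[A_i] ≤ 21·p = 21·(20/441) = 20/21.
Numerically: 20/21 ≈ 0.952381.
Is 20/21 < 1? YES.
Since P[∪ A_i] ≤ 20/21 < 1, the complement has P[∩ A_i^c] ≥ 1 − 20/21 = 1/21 > 0, so some outcome avoids every A_i.

21·p = 20/21 ≈ 0.952381; existence CERTIFIED by the union bound.


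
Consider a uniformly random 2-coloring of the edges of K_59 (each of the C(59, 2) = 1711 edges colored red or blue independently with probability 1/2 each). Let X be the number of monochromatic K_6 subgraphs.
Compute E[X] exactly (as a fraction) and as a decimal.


Let X = Σ_S X_S over the C(59, 6) = 45057474 subsets S of size 6, where X_S = 1 if the K_6 on S is monochromatic.
For a fixed S, the K_6 on S has C(6, 2) = 15 edges. P[all 15 edges red] = (1/2)^15, and likewise for blue, so P[monochromatic] = 2·(1/2)^15 = 2^{1 − 15} = 1/16384.
Summing: E[X] = C(59, 6) · 2^{1 − 15} = 45057474 · 1/16384 = 22528737/8192.
Numerically: E[X] ≈ 2750.08997.

E[X] = C(59,6)·2^(1−C(6,2)) = 22528737/8192 ≈ 2750.08997.


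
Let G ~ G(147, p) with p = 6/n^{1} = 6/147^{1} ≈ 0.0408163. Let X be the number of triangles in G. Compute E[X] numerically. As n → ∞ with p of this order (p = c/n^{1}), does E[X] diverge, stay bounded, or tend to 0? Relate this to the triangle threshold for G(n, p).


Number of potential triangles: C(147, 3) = 518665.
Each occurs with probability p³ ≈ (0.0408163)³ ≈ 6.79988780e-05.
By linearity: E[X] = C(147, 3)·p³ ≈ 518665 · 6.79988780e-05 ≈ 35.268638.
Here α = 1, so p = 6/n is exactly at the triangle threshold p ~ 1/n. Asymptotically E[X] → c³/6 = 6³/6 = 36 ≈ 36.000000, a bounded constant. In this regime the triangle count is asymptotically Poisson(c³/6).

E[X] ≈ 35.268638; in regime p = Θ(1/n^{1}) E[X] stays bounded (at the triangle threshold p ~ 1/n).


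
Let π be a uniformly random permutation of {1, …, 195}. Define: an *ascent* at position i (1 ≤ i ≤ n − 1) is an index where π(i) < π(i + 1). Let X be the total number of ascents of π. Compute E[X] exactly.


Write X = Σ X_I over i = 1, …, 194, with X_I the indicator of one ascent.
There are 194 indicators.
For each fixed i, the pair (π(i), π(i+1)) is a uniformly random ordered pair of distinct values from {1, …, 195}; by symmetry P[π(i) < π(i+1)] = 1/2.
By linearity: E[X] = 194 · (1/2) = (195 − 1) · (1/2) = 97 ≈ 97.00000.

E[X] = 97 = 97.00000.


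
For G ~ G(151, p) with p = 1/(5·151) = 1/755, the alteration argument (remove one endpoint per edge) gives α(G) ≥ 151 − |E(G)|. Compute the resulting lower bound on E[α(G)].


E[|E(G)|] = C(151, 2)·p = 11325 · (1/755) = 15.
E[α(G)] ≥ n − E[|E(G)|] = 151 − 15 = 136.
Numerically: ≈ 136.000.
(This is only a lower bound; the true E[α(G)] may be larger.)

E[α(G)] ≥ 136 ≈ 136.000.


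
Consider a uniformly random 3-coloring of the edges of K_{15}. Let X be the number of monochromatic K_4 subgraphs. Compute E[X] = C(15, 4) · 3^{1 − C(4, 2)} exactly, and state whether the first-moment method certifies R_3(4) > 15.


E[X] = C(15, 4) · 3^{1 − 6} = 1365 · 3^{−5} = 1365/243.
As a reduced fraction: E[X] = 455/81 ≈ 5.617284.
Is E[X] < 1? NO.
Since E[X] ≥ 1, the first-moment bound is inconclusive at n = 15; it does NOT by itself certify R_3(4) > 15.

E[X] = 455/81 ≈ 5.617284; E[X] ≥ 1; first-moment method inconclusive here.


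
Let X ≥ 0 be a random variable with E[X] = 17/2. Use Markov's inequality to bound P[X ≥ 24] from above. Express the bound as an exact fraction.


μ = E[X] = 17/2, a = 24.
Markov: P[X ≥ 24] ≤ μ/a = (17/2)/24 = 17/48.
Numerically: ≈ 0.354167.
(Since a = 24 > μ = 8.500000, the bound 17/48 is < 1 and informative.)

P[X ≥ 24] ≤ 17/48 ≈ 0.354167.


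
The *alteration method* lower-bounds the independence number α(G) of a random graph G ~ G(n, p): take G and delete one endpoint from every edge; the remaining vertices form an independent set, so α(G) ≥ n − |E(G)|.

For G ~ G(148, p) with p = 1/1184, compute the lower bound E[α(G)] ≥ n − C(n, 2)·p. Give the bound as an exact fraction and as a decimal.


E[|E(G)|] = C(148, 2)·p = 10878 · (1/1184) = 147/16.
E[α(G)] ≥ n − E[|E(G)|] = 148 − 147/16 = 2221/16.
Numerically: ≈ 138.8125.
(This is only a lower bound; the true E[α(G)] may be larger.)

E[α(G)] ≥ 2221/16 ≈ 138.8125.


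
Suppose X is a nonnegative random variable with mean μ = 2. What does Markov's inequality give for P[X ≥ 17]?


μ = E[X] = 2, a = 17.
Markov: P[X ≥ 17] ≤ μ/a = (2)/17 = 2/17.
Numerically: ≈ 0.11765.
(Since a = 17 > μ = 2.00000, the bound 2/17 is < 1 and informative.)

P[X ≥ 17] ≤ 2/17 ≈ 0.11765.


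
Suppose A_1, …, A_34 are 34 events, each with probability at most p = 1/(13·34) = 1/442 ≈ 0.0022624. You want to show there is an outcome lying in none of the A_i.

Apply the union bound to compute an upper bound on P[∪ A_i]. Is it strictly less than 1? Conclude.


Union bound: P[∪_{i=1}^{34} A_i] ≤ Σ_i P[A_i] ≤ 34·p = 34·(1/442) = 1/13.
Numerically: 1/13 ≈ 0.0769231.
Is 1/13 < 1? YES.
Since P[∪ A_i] ≤ 1/13 < 1, the complement has P[∩ A_i^c] ≥ 1 − 1/13 = 12/13 > 0, so some outcome avoids every A_i.

34·p = 1/13 ≈ 0.0769231; existence CERTIFIED by the union bound.


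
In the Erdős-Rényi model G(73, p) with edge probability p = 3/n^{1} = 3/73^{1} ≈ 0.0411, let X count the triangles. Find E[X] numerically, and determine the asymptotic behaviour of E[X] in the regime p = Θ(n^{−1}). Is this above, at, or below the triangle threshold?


Number of potential triangles: C(73, 3) = 62196.
Each occurs with probability p³ ≈ (0.0411)³ ≈ 6.940571e-05.
By linearity: E[X] = C(73, 3)·p³ ≈ 62196 · 6.940571e-05 ≈ 4.3168.
Here α = 1, so p = 3/n is exactly at the triangle threshold p ~ 1/n. Asymptotically E[X] → c³/6 = 3³/6 = 9/2 ≈ 4.5000, a bounded constant. In this regime the triangle count is asymptotically Poisson(c³/6).

E[X] ≈ 4.3168; in regime p = Θ(1/n^{1}) E[X] stays bounded (at the triangle threshold p ~ 1/n).


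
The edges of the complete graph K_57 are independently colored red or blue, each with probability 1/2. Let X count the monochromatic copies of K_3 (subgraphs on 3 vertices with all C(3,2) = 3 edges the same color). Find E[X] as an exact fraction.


Let X = Σ_S X_S over the C(57, 3) = 29260 subsets S of size 3, where X_S = 1 if the K_3 on S is monochromatic.
For a fixed S, the K_3 on S has C(3, 2) = 3 edges. P[all 3 edges red] = (1/2)^3, and likewise for blue, so P[monochromatic] = 2·(1/2)^3 = 2^{1 − 3} = 1/4.
By linearity of expectation: E[X] = C(57, 3) · 2^{1 − 3} = 29260 · 1/4 = 7315.
Numerically: E[X] ≈ 7315.0000.

E[X] = C(57,3)·2^(1−C(3,2)) = 7315 ≈ 7315.0000.


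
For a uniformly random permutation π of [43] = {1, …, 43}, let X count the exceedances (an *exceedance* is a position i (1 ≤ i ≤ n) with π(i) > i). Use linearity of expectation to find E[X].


Write X = Σ_{i=1}^{43} X_i, where X_i = 1_{π(i) > i}.
For each fixed i, π(i) is uniform over {1, …, 43} (marginal of a uniform permutation), so P[π(i) > i] = (n − i)/n. Summing: Σ_{i=1}^{43} (n − i)/n = (0 + 1 + … + 42)/43 = 43(43 − 1)/(2·43) = (43 − 1)/2.
Hence E[X] = Σ_{i=1}^{43} (43 − i)/43 = 21 ≈ 21.00000.

E[X] = 21 = 21.00000.


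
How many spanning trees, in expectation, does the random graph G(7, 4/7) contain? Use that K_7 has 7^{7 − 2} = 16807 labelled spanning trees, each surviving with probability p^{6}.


K_7 has 7^{7 − 2} = 16807 labelled spanning trees.
For each such spanning tree H, let X_H = 1 if all 6 edges of H are present in G. Then P[X_H = 1] = p^{6} = (4/7)^{6} = 4096/117649.
By linearity: E[X] = Σ_H E[X_H] = 16807 · p^{6} = 16807 · 4096/117649 = 4096/7.
Numerically: E[X] ≈ 585.14.

E[X] = 16807 · (4/7)^{6} = 4096/7 ≈ 585.14.


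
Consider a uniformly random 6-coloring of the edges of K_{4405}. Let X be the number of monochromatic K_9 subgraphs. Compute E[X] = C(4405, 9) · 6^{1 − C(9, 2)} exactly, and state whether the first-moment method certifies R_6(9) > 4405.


E[X] = C(4405, 9) · 6^{1 − 36} = 1706862792900636302463627150 · 6^{−35} = 1706862792900636302463627150/1719070799748422591028658176.
As a reduced fraction: E[X] = 284477132150106050410604525/286511799958070431838109696 ≈ 0.9928985.
Is E[X] < 1? YES.
Since E[X] < 1, there exists a 6-coloring of K_{4405} with no monochromatic K_9; hence R_6(9) > 4405.

E[X] = 284477132150106050410604525/286511799958070431838109696 ≈ 0.9928985; E[X] < 1, so R_6(9) > 4405.


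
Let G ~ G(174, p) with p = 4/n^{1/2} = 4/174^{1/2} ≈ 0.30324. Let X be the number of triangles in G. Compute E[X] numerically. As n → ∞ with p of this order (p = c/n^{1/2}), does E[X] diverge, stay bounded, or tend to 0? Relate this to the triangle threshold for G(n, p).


Number of potential triangles: C(174, 3) = 862924.
Each occurs with probability p³ ≈ (0.30324)³ ≈ 2.7884066e-02.
By linearity: E[X] = C(174, 3)·p³ ≈ 862924 · 2.7884066e-02 ≈ 24061.82974.
Since α = 1/2 < 1, p = c/n^{1/2} ≫ 1/n is above the triangle threshold p ~ 1/n. Asymptotically E[X] ~ (c³/6)·n^{3(1−α)} = (4³/6)·n^{1.5} → ∞; triangles are abundant w.h.p.

E[X] ≈ 24061.82974; in regime p = Θ(1/n^{1/2}) E[X] diverges (above the triangle threshold p ~ 1/n).


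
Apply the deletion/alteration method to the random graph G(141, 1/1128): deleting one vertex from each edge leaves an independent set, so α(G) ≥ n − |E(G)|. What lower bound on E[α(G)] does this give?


E[|E(G)|] = C(141, 2)·p = 9870 · (1/1128) = 35/4.
E[α(G)] ≥ n − E[|E(G)|] = 141 − 35/4 = 529/4.
Numerically: ≈ 132.250.
(This is only a lower bound; the true E[α(G)] may be larger.)

E[α(G)] ≥ 529/4 ≈ 132.250.


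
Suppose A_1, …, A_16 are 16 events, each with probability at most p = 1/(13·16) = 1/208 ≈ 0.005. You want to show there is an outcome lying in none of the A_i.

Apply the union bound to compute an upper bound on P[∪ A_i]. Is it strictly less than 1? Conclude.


Union bound: P[∪_{i=1}^{16} A_i] ≤ Σ_i P[A_i] ≤ 16·p = 16·(1/208) = 1/13.
Numerically: 1/13 ≈ 0.077.
Is 1/13 < 1? YES.
Since P[∪ A_i] ≤ 1/13 < 1, the complement has P[∩ A_i^c] ≥ 1 − 1/13 = 12/13 > 0, so some outcome avoids every A_i.

16·p = 1/13 ≈ 0.077; existence CERTIFIED by the union bound.


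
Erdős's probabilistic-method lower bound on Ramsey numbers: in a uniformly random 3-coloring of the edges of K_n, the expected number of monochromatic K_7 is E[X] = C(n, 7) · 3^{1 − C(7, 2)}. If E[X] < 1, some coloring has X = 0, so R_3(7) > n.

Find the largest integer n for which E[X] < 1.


We need C(n, 7) · 3^{1 − 21} < 1, i.e. C(n, 7) < 3^{21 − 1} = 3486784401.
Check values of n near the boundary:
  n = 78: C(78, 7) = 2641902120; 2641902120 < 3486784401? YES
  n = 79: C(79, 7) = 2898753715; 2898753715 < 3486784401? YES
  n = 80: C(80, 7) = 3176716400; 3176716400 < 3486784401? YES
  n = 81: C(81, 7) = 3477216600; 3477216600 < 3486784401? YES
  n = 82: C(82, 7) = 3801756816; 3801756816 < 3486784401? NO
  n = 83: C(83, 7) = 4151918628; 4151918628 < 3486784401? NO
The largest n with C(n, 7) < 3486784401 is n = 81 (where E[X] = 42928600/43046721 ≈ 0.997). Hence R_3(7) > 81, i.e. R_3(7) ≥ 82.

Largest n = 81; hence R_3(7) > 81.


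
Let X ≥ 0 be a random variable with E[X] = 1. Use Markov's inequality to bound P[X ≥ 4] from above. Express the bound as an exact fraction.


μ = E[X] = 1, a = 4.
Markov: P[X ≥ 4] ≤ μ/a = (1)/4 = 1/4.
Numerically: ≈ 0.250000.
(Since a = 4 > μ = 1.000000, the bound 1/4 is < 1 and informative.)

P[X ≥ 4] ≤ 1/4 ≈ 0.250000.


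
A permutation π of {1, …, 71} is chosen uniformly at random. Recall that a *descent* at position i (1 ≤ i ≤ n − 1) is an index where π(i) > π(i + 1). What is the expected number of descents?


Write X = Σ X_I over i = 1, …, 70, with X_I the indicator of one descent.
There are 70 indicators.
For each fixed i, the pair (π(i), π(i+1)) is a uniformly random ordered pair of distinct values from {1, …, 71}; by symmetry P[π(i) > π(i+1)] = 1/2.
By linearity: E[X] = 70 · (1/2) = (71 − 1) · (1/2) = 35 ≈ 35.000000.

E[X] = 35 = 35.000000.


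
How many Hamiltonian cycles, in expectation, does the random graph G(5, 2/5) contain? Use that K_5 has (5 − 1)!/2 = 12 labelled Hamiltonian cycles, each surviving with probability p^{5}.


K_5 has (5 − 1)!/2 = 12 labelled Hamiltonian cycles.
For each such Hamiltonian cycle H, let X_H = 1 if all 5 edges of H are present in G. Then P[X_H = 1] = p^{5} = (2/5)^{5} = 32/3125.
By linearity: E[X] = Σ_H E[X_H] = 12 · p^{5} = 12 · 32/3125 = 384/3125.
Numerically: E[X] ≈ 0.123.

E[X] = 12 · (2/5)^{5} = 384/3125 ≈ 0.123.


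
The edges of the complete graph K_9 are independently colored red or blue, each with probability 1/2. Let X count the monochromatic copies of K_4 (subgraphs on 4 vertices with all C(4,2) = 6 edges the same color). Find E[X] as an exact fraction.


Let X = Σ_S X_S over the C(9, 4) = 126 subsets S of size 4, where X_S = 1 if the K_4 on S is monochromatic.
For a fixed S, the K_4 on S has C(4, 2) = 6 edges. P[all 6 edges red] = (1/2)^6, and likewise for blue, so P[monochromatic] = 2·(1/2)^6 = 2^{1 − 6} = 1/32.
By linearity of expectation: E[X] = C(9, 4) · 2^{1 − 6} = 126 · 1/32 = 63/16.
Numerically: E[X] ≈ 3.9375.

E[X] = C(9,4)·2^(1−C(4,2)) = 63/16 ≈ 3.9375.


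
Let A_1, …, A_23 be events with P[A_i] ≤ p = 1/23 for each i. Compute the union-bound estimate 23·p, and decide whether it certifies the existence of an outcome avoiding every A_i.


Union bound: P[∪_{i=1}^{23} A_i] ≤ Σ_i P[A_i] ≤ 23·p = 23·(1/23) = 1.
Numerically: 1 ≈ 1.0000.
Is 1 < 1? NO.
Since the bound 1 is ≥ 1, the union bound is uninformative here; it does NOT by itself certify existence.

23·p = 1 ≈ 1.0000; existence NOT certified by the union bound.


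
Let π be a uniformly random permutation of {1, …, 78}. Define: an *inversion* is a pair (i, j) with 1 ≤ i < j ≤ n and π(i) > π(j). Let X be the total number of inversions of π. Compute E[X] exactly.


Write X = Σ X_I over the C(78, 2) = 3003 pairs i < j, with X_I the indicator of one inversion.
There are 3003 indicators.
For each fixed pair i < j, the values π(i) and π(j) are two distinct elements of {1, …, 78} in uniformly random order; by symmetry P[π(i) > π(j)] = 1/2.
By linearity: E[X] = 3003 · (1/2) = C(78, 2) · (1/2) = 3003/2 = 3003/2 ≈ 1501.500000.

E[X] = 3003/2 = 1501.500000.


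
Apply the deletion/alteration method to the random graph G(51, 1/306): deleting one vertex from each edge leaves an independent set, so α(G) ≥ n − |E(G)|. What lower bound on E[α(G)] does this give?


E[|E(G)|] = C(51, 2)·p = 1275 · (1/306) = 25/6.
E[α(G)] ≥ n − E[|E(G)|] = 51 − 25/6 = 281/6.
Numerically: ≈ 46.83333.
(This is only a lower bound; the true E[α(G)] may be larger.)

E[α(G)] ≥ 281/6 ≈ 46.83333.


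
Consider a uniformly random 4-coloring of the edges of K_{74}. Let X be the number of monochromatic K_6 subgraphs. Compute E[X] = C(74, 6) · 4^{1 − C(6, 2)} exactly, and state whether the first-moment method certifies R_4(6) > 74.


E[X] = C(74, 6) · 4^{1 − 15} = 185250786 · 4^{−14} = 185250786/268435456.
As a reduced fraction: E[X] = 92625393/134217728 ≈ 0.690.
Is E[X] < 1? YES.
Since E[X] < 1, there exists a 4-coloring of K_{74} with no monochromatic K_6; hence R_4(6) > 74.

E[X] = 92625393/134217728 ≈ 0.690; E[X] < 1, so R_4(6) > 74.


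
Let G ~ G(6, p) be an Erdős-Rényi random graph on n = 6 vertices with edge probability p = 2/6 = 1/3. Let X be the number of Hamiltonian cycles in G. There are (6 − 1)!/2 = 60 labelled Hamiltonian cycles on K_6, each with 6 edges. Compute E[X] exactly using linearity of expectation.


K_6 has (6 − 1)!/2 = 60 labelled Hamiltonian cycles.
For each such Hamiltonian cycle H, let X_H = 1 if all 6 edges of H are present in G. Then P[X_H = 1] = p^{6} = (1/3)^{6} = 1/729.
By linearity of expectation: E[X] = Σ_H E[X_H] = 60 · p^{6} = 60 · 1/729 = 20/243.
Numerically: E[X] ≈ 0.0823045.

E[X] = 60 · (1/3)^{6} = 20/243 ≈ 0.0823045.


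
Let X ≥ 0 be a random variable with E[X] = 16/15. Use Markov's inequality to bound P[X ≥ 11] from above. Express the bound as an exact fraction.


μ = E[X] = 16/15, a = 11.
Markov: P[X ≥ 11] ≤ μ/a = (16/15)/11 = 16/165.
Numerically: ≈ 0.097.
(Since a = 11 > μ = 1.067, the bound 16/165 is < 1 and informative.)

P[X ≥ 11] ≤ 16/165 ≈ 0.097.


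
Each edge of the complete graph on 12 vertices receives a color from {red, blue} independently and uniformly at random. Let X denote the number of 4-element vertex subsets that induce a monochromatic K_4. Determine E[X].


Let X = Σ_S X_S over the C(12, 4) = 495 subsets S of size 4, where X_S = 1 if the K_4 on S is monochromatic.
For a fixed S, the K_4 on S has C(4, 2) = 6 edges. P[all 6 edges red] = (1/2)^6, and likewise for blue, so P[monochromatic] = 2·(1/2)^6 = 2^{1 − 6} = 1/32.
By linearity: E[X] = C(12, 4) · 2^{1 − 6} = 495 · 1/32 = 495/32.
Numerically: E[X] ≈ 15.469.

E[X] = C(12,4)·2^(1−C(4,2)) = 495/32 ≈ 15.469.


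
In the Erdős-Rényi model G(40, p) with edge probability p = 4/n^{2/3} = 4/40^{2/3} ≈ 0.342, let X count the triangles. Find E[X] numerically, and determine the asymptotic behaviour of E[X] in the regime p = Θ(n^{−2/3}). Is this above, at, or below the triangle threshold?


Number of potential triangles: C(40, 3) = 9880.
Each occurs with probability p³ ≈ (0.342)³ ≈ 4.000000e-02.
By linearity: E[X] = C(40, 3)·p³ ≈ 9880 · 4.000000e-02 ≈ 395.2000.
Since α = 2/3 < 1, p = c/n^{2/3} ≫ 1/n is above the triangle threshold p ~ 1/n. Asymptotically E[X] ~ (c³/6)·n^{3(1−α)} = (4³/6)·n^{1} → ∞; triangles are abundant w.h.p.

E[X] ≈ 395.2000; in regime p = Θ(1/n^{2/3}) E[X] diverges (above the triangle threshold p ~ 1/n).


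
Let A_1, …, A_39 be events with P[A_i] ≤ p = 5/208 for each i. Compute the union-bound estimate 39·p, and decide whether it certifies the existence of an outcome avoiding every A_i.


Union bound: P[∪_{i=1}^{39} A_i] ≤ Σ_i P[A_i] ≤ 39·p = 39·(5/208) = 15/16.
Numerically: 15/16 ≈ 0.9375000.
Is 15/16 < 1? YES.
Since P[∪ A_i] ≤ 15/16 < 1, the complement has P[∩ A_i^c] ≥ 1 − 15/16 = 1/16 > 0, so some outcome avoids every A_i.

39·p = 15/16 ≈ 0.9375000; existence CERTIFIED by the union bound.


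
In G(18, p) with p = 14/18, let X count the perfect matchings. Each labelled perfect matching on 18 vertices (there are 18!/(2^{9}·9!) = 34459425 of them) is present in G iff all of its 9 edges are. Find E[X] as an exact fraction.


K_18 has 18!/(2^{9}·9!) = 34459425 labelled perfect matchings.
For each such perfect matching H, let X_H = 1 if all 9 edges of H are present in G. Then P[X_H = 1] = p^{9} = (7/9)^{9} = 40353607/387420489.
By linearity: E[X] = Σ_H E[X_H] = 34459425 · p^{9} = 34459425 · 40353607/387420489 = 17167433257975/4782969.
Numerically: E[X] ≈ 3.59e+06.

E[X] = 34459425 · (7/9)^{9} = 17167433257975/4782969 ≈ 3.59e+06.


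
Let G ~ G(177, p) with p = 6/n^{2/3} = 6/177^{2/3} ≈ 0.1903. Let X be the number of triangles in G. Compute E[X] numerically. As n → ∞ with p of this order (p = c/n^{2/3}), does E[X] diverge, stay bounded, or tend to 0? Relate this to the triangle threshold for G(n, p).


Number of potential triangles: C(177, 3) = 908600.
Each occurs with probability p³ ≈ (0.1903)³ ≈ 6.894571e-03.
By linearity: E[X] = C(177, 3)·p³ ≈ 908600 · 6.894571e-03 ≈ 6264.4068.
Since α = 2/3 < 1, p = c/n^{2/3} ≫ 1/n is above the triangle threshold p ~ 1/n. Asymptotically E[X] ~ (c³/6)·n^{3(1−α)} = (6³/6)·n^{1} → ∞; triangles are abundant w.h.p.

E[X] ≈ 6264.4068; in regime p = Θ(1/n^{2/3}) E[X] diverges (above the triangle threshold p ~ 1/n).


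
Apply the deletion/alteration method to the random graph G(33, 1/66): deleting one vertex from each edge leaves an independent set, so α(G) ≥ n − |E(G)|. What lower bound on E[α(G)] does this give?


E[|E(G)|] = C(33, 2)·p = 528 · (1/66) = 8.
E[α(G)] ≥ n − E[|E(G)|] = 33 − 8 = 25.
Numerically: ≈ 25.000.
(This is only a lower bound; the true E[α(G)] may be larger.)

E[α(G)] ≥ 25 ≈ 25.000.


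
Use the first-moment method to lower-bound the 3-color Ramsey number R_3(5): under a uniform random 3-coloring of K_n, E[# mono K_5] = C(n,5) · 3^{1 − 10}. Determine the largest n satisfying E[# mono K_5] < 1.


We need C(n, 5) · 3^{1 − 10} < 1, i.e. C(n, 5) < 3^{10 − 1} = 19683.
Check values of n near the boundary:
  n = 17: C(17, 5) = 6188; 6188 < 19683? YES
  n = 18: C(18, 5) = 8568; 8568 < 19683? YES
  n = 19: C(19, 5) = 11628; 11628 < 19683? YES
  n = 20: C(20, 5) = 15504; 15504 < 19683? YES
  n = 21: C(21, 5) = 20349; 20349 < 19683? NO
  n = 22: C(22, 5) = 26334; 26334 < 19683? NO
  n = 23: C(23, 5) = 33649; 33649 < 19683? NO
The largest n with C(n, 5) < 19683 is n = 20 (where E[X] = 5168/6561 ≈ 0.78768). Hence R_3(5) > 20, i.e. R_3(5) ≥ 21.

Largest n = 20; hence R_3(5) > 20.


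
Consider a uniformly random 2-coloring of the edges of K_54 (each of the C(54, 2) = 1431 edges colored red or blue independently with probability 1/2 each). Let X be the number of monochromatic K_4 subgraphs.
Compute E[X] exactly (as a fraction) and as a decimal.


Let X = Σ_S X_S over the C(54, 4) = 316251 subsets S of size 4, where X_S = 1 if the K_4 on S is monochromatic.
For a fixed S, the K_4 on S has C(4, 2) = 6 edges. P[all 6 edges red] = (1/2)^6, and likewise for blue, so P[monochromatic] = 2·(1/2)^6 = 2^{1 − 6} = 1/32.
By linearity: E[X] = C(54, 4) · 2^{1 − 6} = 316251 · 1/32 = 316251/32.
Numerically: E[X] ≈ 9882.84375.

E[X] = C(54,4)·2^(1−C(4,2)) = 316251/32 ≈ 9882.84375.


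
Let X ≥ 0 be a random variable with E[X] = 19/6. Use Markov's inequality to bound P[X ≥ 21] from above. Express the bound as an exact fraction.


μ = E[X] = 19/6, a = 21.
Markov: P[X ≥ 21] ≤ μ/a = (19/6)/21 = 19/126.
Numerically: ≈ 0.15079.
(Since a = 21 > μ = 3.16667, the bound 19/126 is < 1 and informative.)

P[X ≥ 21] ≤ 19/126 ≈ 0.15079.


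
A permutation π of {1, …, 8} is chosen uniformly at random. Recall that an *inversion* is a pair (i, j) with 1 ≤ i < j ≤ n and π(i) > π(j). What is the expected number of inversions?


Write X = Σ X_I over the C(8, 2) = 28 pairs i < j, with X_I the indicator of one inversion.
There are 28 indicators.
For each fixed pair i < j, the values π(i) and π(j) are two distinct elements of {1, …, 8} in uniformly random order; by symmetry P[π(i) > π(j)] = 1/2.
By linearity: E[X] = 28 · (1/2) = C(8, 2) · (1/2) = 28/2 = 14 ≈ 14.000.

E[X] = 14 = 14.000.
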